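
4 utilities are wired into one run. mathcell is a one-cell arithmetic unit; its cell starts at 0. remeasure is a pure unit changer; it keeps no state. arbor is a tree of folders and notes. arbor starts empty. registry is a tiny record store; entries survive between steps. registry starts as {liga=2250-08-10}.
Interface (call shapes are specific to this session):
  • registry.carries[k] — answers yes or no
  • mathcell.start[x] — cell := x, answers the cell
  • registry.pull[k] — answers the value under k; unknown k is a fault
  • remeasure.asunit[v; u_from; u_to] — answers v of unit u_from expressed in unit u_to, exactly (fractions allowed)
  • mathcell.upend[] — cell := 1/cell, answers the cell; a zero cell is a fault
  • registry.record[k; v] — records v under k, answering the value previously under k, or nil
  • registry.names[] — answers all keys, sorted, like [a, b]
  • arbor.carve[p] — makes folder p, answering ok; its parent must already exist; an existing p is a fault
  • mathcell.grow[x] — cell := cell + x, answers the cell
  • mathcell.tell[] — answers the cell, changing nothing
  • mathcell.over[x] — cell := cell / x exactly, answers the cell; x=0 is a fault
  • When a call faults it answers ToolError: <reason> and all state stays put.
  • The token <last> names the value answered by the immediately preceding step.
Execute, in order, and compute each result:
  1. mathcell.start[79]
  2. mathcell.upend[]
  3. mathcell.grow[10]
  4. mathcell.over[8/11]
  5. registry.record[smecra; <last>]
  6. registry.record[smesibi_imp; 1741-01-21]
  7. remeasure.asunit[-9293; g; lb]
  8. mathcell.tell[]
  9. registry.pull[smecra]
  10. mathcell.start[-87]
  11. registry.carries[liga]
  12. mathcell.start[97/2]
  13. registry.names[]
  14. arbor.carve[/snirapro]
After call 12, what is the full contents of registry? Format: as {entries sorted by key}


Answer: {liga=2250-08-10, smecra=8701/632, smesibi_imp=1741-01-21}

Derivation:
CALL start[x='79']
RET  79
CALL upend[]
RET  1/79
CALL grow[x='10']
RET  791/79
CALL over[x='8/11']
RET  8701/632
CALL record[k='smecra'; v='<last>']
RET  nil
CALL record[k='smesibi_imp'; v='1741-01-21']
RET  nil
CALL asunit[v='-9293'; u_from='g'; u_to='lb']
RET  -929300000/45359237
CALL tell[]
RET  8701/632
CALL pull[k='smecra']
RET  8701/632
CALL start[x='-87']
RET  -87
CALL carries[k='liga']
RET  yes
CALL start[x='97/2']
RET  97/2
CALL names[]
RET  [liga, smecra, smesibi_imp]
CALL carve[p='/snirapro']
RET  ok


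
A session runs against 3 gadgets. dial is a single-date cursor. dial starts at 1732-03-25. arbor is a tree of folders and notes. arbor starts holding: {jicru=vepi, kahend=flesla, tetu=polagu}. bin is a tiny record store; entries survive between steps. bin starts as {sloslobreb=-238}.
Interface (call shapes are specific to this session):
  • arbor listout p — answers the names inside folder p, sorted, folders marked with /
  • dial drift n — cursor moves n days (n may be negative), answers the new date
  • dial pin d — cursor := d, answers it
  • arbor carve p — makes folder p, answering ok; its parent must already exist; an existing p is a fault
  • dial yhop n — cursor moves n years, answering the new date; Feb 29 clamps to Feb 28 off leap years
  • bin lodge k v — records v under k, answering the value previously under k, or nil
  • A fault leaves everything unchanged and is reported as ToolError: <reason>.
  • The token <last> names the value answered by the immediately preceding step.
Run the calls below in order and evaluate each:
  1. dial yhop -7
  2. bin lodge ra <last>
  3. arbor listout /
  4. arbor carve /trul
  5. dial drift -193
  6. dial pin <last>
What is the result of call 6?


>>> dial yhop n=-7
= 1725-03-25
>>> bin lodge k=ra v=<last>
= nil
>>> arbor listout p=/
= [jicru, kahend, tetu]
>>> arbor carve p=/trul
= ok
>>> dial drift n=-193
= 1724-09-13
>>> dial pin d=<last>
= 1724-09-13

Answer: 1724-09-13


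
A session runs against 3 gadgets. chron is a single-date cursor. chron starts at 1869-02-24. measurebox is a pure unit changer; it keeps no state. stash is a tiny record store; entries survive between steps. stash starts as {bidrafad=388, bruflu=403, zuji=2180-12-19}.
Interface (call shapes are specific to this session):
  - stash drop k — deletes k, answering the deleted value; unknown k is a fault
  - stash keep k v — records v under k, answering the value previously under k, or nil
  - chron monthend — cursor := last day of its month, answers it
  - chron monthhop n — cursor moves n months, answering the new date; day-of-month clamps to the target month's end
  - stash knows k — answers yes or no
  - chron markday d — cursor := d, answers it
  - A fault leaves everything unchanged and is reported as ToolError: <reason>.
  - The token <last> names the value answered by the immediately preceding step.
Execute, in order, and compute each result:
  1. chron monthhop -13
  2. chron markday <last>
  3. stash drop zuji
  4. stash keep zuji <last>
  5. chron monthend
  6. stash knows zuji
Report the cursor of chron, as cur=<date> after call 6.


Step: chron monthhop[n=-13]
Result: 1868-01-24
Step: chron markday[d=<last>]
Result: 1868-01-24
Step: stash drop[k=zuji]
Result: 2180-12-19
Step: stash keep[k=zuji; v=<last>]
Result: nil
Step: chron monthend[]
Result: 1868-01-31
Step: stash knows[k=zuji]
Result: yes

Answer: cur=1868-01-31


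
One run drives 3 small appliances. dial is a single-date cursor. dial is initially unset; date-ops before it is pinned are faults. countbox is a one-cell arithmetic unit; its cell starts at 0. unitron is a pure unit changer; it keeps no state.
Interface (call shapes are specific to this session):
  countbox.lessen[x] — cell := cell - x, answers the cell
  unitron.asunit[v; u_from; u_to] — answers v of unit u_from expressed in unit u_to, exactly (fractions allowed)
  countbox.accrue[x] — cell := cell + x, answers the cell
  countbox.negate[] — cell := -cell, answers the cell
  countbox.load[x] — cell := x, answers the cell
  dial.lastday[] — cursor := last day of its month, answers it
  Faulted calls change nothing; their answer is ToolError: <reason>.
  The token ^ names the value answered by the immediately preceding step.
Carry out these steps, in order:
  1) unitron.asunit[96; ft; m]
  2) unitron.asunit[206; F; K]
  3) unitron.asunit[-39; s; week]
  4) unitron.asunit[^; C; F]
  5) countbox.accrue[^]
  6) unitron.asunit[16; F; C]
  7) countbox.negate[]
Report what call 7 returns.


>>> asunit v='96' u_from='ft' u_to='m'
:: 18288/625
>>> asunit v='206' u_from='F' u_to='K'
:: 22189/60
>>> asunit v='-39' u_from='s' u_to='week'
:: -13/201600
>>> asunit v='^' u_from='C' u_to='F'
:: 3583987/112000
>>> accrue x='^'
:: 3583987/112000
>>> asunit v='16' u_from='F' u_to='C'
:: -80/9
>>> negate
:: -3583987/112000

Answer: -3583987/112000


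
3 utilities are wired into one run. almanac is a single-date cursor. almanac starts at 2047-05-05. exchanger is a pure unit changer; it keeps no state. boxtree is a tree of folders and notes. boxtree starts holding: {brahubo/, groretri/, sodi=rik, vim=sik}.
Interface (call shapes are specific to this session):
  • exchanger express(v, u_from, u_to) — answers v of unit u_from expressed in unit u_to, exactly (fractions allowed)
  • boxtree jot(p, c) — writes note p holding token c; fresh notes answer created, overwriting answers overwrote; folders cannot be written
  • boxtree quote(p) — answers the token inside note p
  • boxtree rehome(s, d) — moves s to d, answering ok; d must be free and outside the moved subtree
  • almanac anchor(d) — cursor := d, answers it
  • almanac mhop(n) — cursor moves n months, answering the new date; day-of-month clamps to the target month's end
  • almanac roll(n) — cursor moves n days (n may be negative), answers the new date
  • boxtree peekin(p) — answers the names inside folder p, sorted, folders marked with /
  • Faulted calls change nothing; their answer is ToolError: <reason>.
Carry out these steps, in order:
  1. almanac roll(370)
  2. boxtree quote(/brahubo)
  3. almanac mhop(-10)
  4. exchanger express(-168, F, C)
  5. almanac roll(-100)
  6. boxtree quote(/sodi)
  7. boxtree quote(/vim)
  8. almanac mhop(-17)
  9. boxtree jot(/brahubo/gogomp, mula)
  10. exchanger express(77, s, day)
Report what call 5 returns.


Answer: 2047-03-31

Derivation:
I try almanac roll on n: 370, yielding 2048-05-09.
Next I call boxtree quote on p: /brahubo: ToolError: is a directory.
I invoke almanac mhop on n: -10, → 2047-07-09.
I use exchanger express on v: -168, u_from: F, u_to: C, and see -1000/9.
Then almanac roll on n: -100, which returns 2047-03-31.
I use boxtree quote on p: /sodi, and observe rik.
Calling boxtree quote on p: /vim, and see sik.
I invoke almanac mhop on n: -17, — result: 2045-10-31.
I invoke boxtree jot on p: /brahubo/gogomp, c: mula: created.
Then exchanger express on v: 77, u_from: s, u_to: day, which returns 77/86400.


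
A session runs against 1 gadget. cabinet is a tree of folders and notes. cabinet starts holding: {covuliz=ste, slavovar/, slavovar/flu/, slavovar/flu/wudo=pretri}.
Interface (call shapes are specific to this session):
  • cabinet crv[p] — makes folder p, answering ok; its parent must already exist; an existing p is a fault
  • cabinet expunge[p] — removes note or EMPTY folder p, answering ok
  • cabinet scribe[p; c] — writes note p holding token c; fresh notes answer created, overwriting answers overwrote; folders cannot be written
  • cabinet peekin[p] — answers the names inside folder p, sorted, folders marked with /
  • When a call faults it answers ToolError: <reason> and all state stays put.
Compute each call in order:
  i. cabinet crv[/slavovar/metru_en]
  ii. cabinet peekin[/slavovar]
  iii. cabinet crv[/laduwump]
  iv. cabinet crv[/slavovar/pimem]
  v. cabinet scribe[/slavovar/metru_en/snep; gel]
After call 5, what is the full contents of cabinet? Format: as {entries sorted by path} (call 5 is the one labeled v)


Answer: {covuliz=ste, laduwump/, slavovar/, slavovar/flu/, slavovar/flu/wudo=pretri, slavovar/metru_en/, slavovar/metru_en/snep=gel, slavovar/pimem/}

Derivation:
I try cabinet crv using p: /slavovar/metru_en: ok.
I use cabinet peekin using p: /slavovar, which returns [flu/, metru_en/].
I call cabinet crv using p: /laduwump, and see ok.
I use cabinet crv using p: /slavovar/pimem, and see ok.
Using cabinet scribe using p: /slavovar/metru_en/snep, c: gel, — result: created.


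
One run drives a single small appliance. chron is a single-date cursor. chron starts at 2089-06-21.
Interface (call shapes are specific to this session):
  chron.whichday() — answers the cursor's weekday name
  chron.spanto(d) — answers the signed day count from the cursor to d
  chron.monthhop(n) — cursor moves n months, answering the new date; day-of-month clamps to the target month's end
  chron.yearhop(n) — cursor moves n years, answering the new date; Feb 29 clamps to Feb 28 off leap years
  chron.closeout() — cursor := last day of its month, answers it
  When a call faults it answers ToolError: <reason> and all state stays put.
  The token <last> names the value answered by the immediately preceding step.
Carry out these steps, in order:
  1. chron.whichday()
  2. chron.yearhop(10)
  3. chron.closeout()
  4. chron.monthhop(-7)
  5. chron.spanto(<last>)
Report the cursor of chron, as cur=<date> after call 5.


Answer: cur=2098-11-30

Derivation:
Step: chron.whichday[]
Result: Tuesday
Step: chron.yearhop[n='10']
Result: 2099-06-21
Step: chron.closeout[]
Result: 2099-06-30
Step: chron.monthhop[n='-7']
Result: 2098-11-30
Step: chron.spanto[d='<last>']
Result: 0


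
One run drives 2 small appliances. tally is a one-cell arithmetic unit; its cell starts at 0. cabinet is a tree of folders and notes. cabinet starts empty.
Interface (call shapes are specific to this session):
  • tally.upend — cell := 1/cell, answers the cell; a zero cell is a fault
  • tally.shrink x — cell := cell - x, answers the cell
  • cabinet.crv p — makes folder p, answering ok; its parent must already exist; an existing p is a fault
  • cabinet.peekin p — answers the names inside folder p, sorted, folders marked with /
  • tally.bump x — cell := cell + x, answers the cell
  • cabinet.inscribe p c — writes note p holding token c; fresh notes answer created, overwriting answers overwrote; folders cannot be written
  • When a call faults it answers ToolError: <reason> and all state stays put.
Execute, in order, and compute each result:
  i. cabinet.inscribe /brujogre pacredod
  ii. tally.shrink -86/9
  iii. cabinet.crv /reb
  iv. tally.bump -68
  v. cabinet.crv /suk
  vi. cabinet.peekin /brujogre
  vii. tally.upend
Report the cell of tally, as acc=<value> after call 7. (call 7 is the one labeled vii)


·→ cabinet.inscribe(p='/brujogre', c='pacredod')
·← created
·→ tally.shrink(x='-86/9')
·← 86/9
·→ cabinet.crv(p='/reb')
·← ok
·→ tally.bump(x='-68')
·← -526/9
·→ cabinet.crv(p='/suk')
·← ok
·→ cabinet.peekin(p='/brujogre')
·← ToolError: not a directory
·→ tally.upend()
·← -9/526

Answer: acc=-9/526


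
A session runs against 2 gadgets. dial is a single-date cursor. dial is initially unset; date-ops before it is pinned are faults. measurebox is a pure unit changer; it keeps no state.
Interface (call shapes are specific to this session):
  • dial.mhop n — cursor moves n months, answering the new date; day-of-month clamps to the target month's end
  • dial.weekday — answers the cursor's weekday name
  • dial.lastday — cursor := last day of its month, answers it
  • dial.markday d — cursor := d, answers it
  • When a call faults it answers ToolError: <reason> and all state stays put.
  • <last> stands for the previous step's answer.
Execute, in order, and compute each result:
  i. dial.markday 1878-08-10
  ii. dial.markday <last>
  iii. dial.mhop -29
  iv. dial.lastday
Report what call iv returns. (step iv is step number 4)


Act: dial.markday[d=1878-08-10]
Obs: 1878-08-10
Act: dial.markday[d=<last>]
Obs: 1878-08-10
Act: dial.mhop[n=-29]
Obs: 1876-03-10
Act: dial.lastday[]
Obs: 1876-03-31

Answer: 1876-03-31


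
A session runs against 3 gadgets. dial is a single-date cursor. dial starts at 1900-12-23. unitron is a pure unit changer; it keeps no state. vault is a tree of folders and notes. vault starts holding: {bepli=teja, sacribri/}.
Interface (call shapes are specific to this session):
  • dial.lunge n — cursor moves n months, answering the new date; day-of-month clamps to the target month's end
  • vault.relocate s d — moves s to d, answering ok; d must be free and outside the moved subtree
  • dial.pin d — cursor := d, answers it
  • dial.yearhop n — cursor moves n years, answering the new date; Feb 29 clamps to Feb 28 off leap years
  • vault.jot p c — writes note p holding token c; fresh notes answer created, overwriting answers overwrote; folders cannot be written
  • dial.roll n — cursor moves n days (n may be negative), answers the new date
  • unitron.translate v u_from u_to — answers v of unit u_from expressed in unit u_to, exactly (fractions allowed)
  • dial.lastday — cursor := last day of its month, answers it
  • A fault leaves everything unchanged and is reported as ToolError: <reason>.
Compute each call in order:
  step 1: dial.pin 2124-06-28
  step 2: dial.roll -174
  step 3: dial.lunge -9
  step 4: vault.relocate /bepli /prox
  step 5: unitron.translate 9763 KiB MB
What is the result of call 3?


Answer: 2123-04-06

Derivation:
// pin(d→2124-06-28) -> 2124-06-28
// roll(n→-174) -> 2124-01-06
// lunge(n→-9) -> 2123-04-06
// relocate(s→/bepli, d→/prox) -> ok
// translate(v→9763, u_from→KiB, u_to→MB) -> 156208/15625


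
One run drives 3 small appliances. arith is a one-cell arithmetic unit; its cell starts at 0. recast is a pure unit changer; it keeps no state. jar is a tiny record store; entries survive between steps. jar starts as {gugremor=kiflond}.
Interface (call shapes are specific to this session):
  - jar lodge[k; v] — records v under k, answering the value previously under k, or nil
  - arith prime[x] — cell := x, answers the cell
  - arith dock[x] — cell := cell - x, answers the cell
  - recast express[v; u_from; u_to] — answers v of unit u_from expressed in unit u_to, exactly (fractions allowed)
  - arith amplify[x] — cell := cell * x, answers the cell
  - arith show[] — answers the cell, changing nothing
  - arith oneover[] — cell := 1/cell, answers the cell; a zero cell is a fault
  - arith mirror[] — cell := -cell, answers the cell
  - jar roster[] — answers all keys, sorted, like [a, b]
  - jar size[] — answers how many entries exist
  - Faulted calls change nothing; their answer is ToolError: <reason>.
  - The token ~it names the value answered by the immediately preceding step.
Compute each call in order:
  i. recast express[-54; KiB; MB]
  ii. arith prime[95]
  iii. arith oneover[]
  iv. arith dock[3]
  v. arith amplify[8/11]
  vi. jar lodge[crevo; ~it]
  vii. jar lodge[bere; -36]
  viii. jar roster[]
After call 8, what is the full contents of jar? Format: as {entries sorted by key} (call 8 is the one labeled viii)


;; recast express(v=-54, u_from=KiB, u_to=MB) ~> -864/15625
;; arith prime(x=95) ~> 95
;; arith oneover() ~> 1/95
;; arith dock(x=3) ~> -284/95
;; arith amplify(x=8/11) ~> -2272/1045
;; jar lodge(k=crevo, v=~it) ~> nil
;; jar lodge(k=bere, v=-36) ~> nil
;; jar roster() ~> [bere, crevo, gugremor]

Answer: {bere=-36, crevo=-2272/1045, gugremor=kiflond}


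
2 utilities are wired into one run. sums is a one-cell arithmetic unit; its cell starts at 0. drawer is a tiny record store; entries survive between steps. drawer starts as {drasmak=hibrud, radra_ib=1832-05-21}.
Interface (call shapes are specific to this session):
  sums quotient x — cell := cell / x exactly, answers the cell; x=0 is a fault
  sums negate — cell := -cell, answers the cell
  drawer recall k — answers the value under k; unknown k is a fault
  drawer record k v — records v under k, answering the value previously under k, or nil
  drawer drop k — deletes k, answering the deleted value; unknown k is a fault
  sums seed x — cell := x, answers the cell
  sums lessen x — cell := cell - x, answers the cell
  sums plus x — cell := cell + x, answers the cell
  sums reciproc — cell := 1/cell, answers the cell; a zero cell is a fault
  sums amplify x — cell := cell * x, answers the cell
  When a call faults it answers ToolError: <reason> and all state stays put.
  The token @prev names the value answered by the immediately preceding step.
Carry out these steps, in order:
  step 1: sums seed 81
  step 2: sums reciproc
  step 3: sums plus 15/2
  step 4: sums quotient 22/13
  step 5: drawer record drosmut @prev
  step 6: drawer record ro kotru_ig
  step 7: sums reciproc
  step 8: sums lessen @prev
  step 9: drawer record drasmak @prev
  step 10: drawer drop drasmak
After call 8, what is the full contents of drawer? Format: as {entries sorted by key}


>> sums seed(x=81)
<< 81
>> sums reciproc()
<< 1/81
>> sums plus(x=15/2)
<< 1217/162
>> sums quotient(x=22/13)
<< 15821/3564
>> drawer record(k=drosmut, v=@prev)
<< nil
>> drawer record(k=ro, v=kotru_ig)
<< nil
>> sums reciproc()
<< 3564/15821
>> sums lessen(x=@prev)
<< 0
>> drawer record(k=drasmak, v=@prev)
<< hibrud
>> drawer drop(k=drasmak)
<< 0

Answer: {drasmak=hibrud, drosmut=15821/3564, radra_ib=1832-05-21, ro=kotru_ig}


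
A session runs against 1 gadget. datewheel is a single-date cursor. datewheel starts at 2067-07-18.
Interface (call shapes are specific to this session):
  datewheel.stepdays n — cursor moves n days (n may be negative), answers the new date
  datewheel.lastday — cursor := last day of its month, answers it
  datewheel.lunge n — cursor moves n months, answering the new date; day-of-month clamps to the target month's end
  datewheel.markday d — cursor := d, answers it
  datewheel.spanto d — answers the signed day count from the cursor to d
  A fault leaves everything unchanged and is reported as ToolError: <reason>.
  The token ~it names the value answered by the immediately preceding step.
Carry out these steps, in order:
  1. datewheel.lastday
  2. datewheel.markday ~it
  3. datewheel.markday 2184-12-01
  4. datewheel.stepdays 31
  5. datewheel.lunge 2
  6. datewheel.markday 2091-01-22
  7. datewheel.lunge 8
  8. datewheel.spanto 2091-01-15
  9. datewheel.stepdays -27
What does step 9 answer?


CALL lastday[]
RET  2067-07-31
CALL markday[d=~it]
RET  2067-07-31
CALL markday[d=2184-12-01]
RET  2184-12-01
CALL stepdays[n=31]
RET  2185-01-01
CALL lunge[n=2]
RET  2185-03-01
CALL markday[d=2091-01-22]
RET  2091-01-22
CALL lunge[n=8]
RET  2091-09-22
CALL spanto[d=2091-01-15]
RET  -250
CALL stepdays[n=-27]
RET  2091-08-26

Answer: 2091-08-26


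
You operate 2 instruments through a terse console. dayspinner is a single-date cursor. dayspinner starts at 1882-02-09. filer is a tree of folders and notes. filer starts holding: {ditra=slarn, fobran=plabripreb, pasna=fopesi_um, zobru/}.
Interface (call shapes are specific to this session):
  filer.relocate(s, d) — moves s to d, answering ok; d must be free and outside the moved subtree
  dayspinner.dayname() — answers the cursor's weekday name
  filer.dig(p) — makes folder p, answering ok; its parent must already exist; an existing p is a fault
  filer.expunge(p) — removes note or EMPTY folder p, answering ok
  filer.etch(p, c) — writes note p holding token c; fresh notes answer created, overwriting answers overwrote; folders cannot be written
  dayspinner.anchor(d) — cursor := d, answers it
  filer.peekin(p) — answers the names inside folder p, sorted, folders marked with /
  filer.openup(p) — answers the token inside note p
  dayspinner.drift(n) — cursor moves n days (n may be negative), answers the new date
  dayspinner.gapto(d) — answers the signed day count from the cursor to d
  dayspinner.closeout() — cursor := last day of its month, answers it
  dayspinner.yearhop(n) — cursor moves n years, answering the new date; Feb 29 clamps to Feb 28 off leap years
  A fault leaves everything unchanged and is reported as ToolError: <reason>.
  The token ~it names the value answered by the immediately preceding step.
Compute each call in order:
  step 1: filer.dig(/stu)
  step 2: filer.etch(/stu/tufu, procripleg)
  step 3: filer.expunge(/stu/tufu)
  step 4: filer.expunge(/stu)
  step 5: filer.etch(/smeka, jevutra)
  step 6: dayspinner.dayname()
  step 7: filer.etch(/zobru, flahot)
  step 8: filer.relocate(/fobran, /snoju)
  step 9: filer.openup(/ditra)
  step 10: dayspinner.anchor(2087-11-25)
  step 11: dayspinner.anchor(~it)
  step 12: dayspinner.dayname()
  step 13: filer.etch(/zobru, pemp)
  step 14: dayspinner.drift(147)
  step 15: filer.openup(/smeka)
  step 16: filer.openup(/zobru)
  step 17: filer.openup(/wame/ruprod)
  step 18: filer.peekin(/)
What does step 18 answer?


Answer: [ditra, pasna, smeka, snoju, zobru/]

Derivation:
CALL filer.dig[p→/stu]
RET  ok
CALL filer.etch[p→/stu/tufu; c→procripleg]
RET  created
CALL filer.expunge[p→/stu/tufu]
RET  ok
CALL filer.expunge[p→/stu]
RET  ok
CALL filer.etch[p→/smeka; c→jevutra]
RET  created
CALL dayspinner.dayname[]
RET  Thursday
CALL filer.etch[p→/zobru; c→flahot]
RET  ToolError: is a directory
CALL filer.relocate[s→/fobran; d→/snoju]
RET  ok
CALL filer.openup[p→/ditra]
RET  slarn
CALL dayspinner.anchor[d→2087-11-25]
RET  2087-11-25
CALL dayspinner.anchor[d→~it]
RET  2087-11-25
CALL dayspinner.dayname[]
RET  Tuesday
CALL filer.etch[p→/zobru; c→pemp]
RET  ToolError: is a directory
CALL dayspinner.drift[n→147]
RET  2088-04-20
CALL filer.openup[p→/smeka]
RET  jevutra
CALL filer.openup[p→/zobru]
RET  ToolError: is a directory
CALL filer.openup[p→/wame/ruprod]
RET  ToolError: not found
CALL filer.peekin[p→/]
RET  [ditra, pasna, smeka, snoju, zobru/]


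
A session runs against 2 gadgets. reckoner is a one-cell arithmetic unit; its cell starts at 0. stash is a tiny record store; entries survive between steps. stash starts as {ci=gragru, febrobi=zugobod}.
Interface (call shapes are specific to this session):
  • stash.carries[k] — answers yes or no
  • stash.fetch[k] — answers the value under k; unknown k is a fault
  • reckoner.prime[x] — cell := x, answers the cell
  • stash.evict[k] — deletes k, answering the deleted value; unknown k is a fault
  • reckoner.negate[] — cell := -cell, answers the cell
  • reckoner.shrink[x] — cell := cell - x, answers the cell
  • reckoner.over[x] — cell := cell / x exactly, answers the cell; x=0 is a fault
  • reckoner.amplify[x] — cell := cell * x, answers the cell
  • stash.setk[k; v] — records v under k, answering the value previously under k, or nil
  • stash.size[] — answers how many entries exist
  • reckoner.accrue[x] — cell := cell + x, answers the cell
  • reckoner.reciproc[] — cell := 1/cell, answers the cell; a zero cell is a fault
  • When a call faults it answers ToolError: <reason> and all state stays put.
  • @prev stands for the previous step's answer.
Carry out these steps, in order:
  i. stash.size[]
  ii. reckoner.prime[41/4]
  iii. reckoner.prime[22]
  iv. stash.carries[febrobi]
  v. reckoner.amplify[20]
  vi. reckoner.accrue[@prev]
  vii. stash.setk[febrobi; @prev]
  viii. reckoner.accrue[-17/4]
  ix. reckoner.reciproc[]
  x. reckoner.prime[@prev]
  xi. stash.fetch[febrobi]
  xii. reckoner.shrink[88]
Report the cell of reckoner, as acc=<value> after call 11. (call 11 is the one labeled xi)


Answer: acc=4/3503

Derivation:
~$ stash.size
= 2
~$ reckoner.prime x='41/4'
= 41/4
~$ reckoner.prime x='22'
= 22
~$ stash.carries k='febrobi'
= yes
~$ reckoner.amplify x='20'
= 440
~$ reckoner.accrue x='@prev'
= 880
~$ stash.setk k='febrobi' v='@prev'
= zugobod
~$ reckoner.accrue x='-17/4'
= 3503/4
~$ reckoner.reciproc
= 4/3503
~$ reckoner.prime x='@prev'
= 4/3503
~$ stash.fetch k='febrobi'
= 880
~$ reckoner.shrink x='88'
= -308260/3503


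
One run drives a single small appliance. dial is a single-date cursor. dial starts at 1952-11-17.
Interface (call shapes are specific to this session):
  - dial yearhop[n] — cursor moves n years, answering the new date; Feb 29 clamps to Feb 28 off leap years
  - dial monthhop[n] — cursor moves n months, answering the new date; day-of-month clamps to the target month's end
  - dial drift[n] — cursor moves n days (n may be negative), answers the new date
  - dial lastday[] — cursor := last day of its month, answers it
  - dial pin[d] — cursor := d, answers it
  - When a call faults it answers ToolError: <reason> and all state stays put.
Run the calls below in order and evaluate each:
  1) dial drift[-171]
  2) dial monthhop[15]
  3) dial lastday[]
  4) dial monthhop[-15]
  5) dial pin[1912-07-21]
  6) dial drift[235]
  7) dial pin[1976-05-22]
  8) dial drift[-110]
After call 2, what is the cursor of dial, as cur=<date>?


! dial drift(-171) ~> 1952-05-30
! dial monthhop(15) ~> 1953-08-30
! dial lastday() ~> 1953-08-31
! dial monthhop(-15) ~> 1952-05-31
! dial pin(1912-07-21) ~> 1912-07-21
! dial drift(235) ~> 1913-03-13
! dial pin(1976-05-22) ~> 1976-05-22
! dial drift(-110) ~> 1976-02-02

Answer: cur=1953-08-30


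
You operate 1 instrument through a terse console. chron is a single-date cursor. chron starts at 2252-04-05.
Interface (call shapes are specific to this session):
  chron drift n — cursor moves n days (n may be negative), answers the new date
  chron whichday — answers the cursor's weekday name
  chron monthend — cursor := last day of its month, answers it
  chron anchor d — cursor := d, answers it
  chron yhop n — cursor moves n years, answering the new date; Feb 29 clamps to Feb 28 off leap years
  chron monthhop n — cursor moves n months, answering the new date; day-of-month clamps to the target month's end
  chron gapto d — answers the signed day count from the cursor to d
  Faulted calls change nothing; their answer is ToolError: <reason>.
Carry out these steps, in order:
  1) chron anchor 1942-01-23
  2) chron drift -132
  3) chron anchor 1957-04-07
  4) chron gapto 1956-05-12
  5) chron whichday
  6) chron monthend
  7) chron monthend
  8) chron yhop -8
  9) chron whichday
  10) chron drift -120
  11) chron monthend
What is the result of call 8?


→ chron anchor(1942-01-23)
← 1942-01-23
→ chron drift(-132)
← 1941-09-13
→ chron anchor(1957-04-07)
← 1957-04-07
→ chron gapto(1956-05-12)
← -330
→ chron whichday()
← Sunday
→ chron monthend()
← 1957-04-30
→ chron monthend()
← 1957-04-30
→ chron yhop(-8)
← 1949-04-30
→ chron whichday()
← Saturday
→ chron drift(-120)
← 1948-12-31
→ chron monthend()
← 1948-12-31

Answer: 1949-04-30


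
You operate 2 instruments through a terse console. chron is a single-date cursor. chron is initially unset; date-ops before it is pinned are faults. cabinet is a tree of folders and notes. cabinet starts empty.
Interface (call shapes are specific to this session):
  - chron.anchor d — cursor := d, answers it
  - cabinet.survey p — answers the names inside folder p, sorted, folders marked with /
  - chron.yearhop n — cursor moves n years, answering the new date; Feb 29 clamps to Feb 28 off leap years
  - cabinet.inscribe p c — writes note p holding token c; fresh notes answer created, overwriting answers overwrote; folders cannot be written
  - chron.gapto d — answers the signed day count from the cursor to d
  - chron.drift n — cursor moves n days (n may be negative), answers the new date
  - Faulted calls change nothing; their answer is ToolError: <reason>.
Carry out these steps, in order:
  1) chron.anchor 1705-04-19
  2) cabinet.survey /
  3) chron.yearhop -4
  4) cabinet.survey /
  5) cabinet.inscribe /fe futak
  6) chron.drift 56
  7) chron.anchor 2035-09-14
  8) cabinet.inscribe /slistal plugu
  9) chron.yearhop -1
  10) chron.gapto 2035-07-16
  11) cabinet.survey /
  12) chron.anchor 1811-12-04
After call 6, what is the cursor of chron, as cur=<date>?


Answer: cur=1701-06-14

Derivation:
>> chron.anchor(d: 1705-04-19)
<< 1705-04-19
>> cabinet.survey(p: /)
<< []
>> chron.yearhop(n: -4)
<< 1701-04-19
>> cabinet.survey(p: /)
<< []
>> cabinet.inscribe(p: /fe, c: futak)
<< created
>> chron.drift(n: 56)
<< 1701-06-14
>> chron.anchor(d: 2035-09-14)
<< 2035-09-14
>> cabinet.inscribe(p: /slistal, c: plugu)
<< created
>> chron.yearhop(n: -1)
<< 2034-09-14
>> chron.gapto(d: 2035-07-16)
<< 305
>> cabinet.survey(p: /)
<< [fe, slistal]
>> chron.anchor(d: 1811-12-04)
<< 1811-12-04


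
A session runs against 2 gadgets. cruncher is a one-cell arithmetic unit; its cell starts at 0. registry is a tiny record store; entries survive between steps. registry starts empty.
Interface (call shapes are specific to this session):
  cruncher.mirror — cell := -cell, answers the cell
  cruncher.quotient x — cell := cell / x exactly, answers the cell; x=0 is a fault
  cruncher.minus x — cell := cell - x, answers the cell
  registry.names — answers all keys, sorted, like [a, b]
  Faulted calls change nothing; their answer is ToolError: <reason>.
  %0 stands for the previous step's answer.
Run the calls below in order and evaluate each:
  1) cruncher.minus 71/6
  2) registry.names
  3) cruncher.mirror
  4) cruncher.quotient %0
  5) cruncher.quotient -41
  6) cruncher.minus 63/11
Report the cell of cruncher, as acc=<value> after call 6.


·→ cruncher.minus(x=71/6)
·← -71/6
·→ registry.names()
·← []
·→ cruncher.mirror()
·← 71/6
·→ cruncher.quotient(x=%0)
·← 1
·→ cruncher.quotient(x=-41)
·← -1/41
·→ cruncher.minus(x=63/11)
·← -2594/451

Answer: acc=-2594/451


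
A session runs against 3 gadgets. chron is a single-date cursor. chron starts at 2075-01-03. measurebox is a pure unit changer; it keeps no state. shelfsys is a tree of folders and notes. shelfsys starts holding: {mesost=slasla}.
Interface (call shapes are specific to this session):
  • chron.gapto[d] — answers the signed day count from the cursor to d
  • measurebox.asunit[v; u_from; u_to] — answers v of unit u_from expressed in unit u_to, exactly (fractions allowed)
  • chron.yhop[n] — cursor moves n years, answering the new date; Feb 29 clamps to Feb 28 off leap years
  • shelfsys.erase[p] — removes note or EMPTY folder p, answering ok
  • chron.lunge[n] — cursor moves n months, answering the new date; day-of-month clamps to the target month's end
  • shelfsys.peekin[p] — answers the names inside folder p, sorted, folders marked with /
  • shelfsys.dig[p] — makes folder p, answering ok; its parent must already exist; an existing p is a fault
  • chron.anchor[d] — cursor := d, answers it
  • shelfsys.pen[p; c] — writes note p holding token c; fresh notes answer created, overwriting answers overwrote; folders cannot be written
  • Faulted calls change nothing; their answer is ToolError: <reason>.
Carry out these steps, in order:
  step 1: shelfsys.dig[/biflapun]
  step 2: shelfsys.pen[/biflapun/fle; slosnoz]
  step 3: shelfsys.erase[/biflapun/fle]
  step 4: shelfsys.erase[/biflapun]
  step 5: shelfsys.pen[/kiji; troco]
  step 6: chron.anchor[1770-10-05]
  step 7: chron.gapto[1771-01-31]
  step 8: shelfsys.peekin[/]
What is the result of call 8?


Answer: [kiji, mesost]

Derivation:
>> shelfsys.dig(p=/biflapun)
<< ok
>> shelfsys.pen(p=/biflapun/fle, c=slosnoz)
<< created
>> shelfsys.erase(p=/biflapun/fle)
<< ok
>> shelfsys.erase(p=/biflapun)
<< ok
>> shelfsys.pen(p=/kiji, c=troco)
<< created
>> chron.anchor(d=1770-10-05)
<< 1770-10-05
>> chron.gapto(d=1771-01-31)
<< 118
>> shelfsys.peekin(p=/)
<< [kiji, mesost]


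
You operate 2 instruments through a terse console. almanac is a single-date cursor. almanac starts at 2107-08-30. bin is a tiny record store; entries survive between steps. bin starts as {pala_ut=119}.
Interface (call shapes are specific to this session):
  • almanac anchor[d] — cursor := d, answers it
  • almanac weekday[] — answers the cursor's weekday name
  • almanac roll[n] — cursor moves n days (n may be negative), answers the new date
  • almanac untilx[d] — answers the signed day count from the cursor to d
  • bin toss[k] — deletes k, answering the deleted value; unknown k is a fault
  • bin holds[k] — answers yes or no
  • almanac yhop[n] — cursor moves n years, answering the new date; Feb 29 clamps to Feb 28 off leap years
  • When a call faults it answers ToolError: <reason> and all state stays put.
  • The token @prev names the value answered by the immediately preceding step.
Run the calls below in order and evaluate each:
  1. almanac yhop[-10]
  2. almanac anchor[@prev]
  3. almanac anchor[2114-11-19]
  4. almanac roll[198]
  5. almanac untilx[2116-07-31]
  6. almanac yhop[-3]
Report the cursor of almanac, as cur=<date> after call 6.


>> almanac yhop(-10)
<< 2097-08-30
>> almanac anchor(@prev)
<< 2097-08-30
>> almanac anchor(2114-11-19)
<< 2114-11-19
>> almanac roll(198)
<< 2115-06-05
>> almanac untilx(2116-07-31)
<< 422
>> almanac yhop(-3)
<< 2112-06-05

Answer: cur=2112-06-05


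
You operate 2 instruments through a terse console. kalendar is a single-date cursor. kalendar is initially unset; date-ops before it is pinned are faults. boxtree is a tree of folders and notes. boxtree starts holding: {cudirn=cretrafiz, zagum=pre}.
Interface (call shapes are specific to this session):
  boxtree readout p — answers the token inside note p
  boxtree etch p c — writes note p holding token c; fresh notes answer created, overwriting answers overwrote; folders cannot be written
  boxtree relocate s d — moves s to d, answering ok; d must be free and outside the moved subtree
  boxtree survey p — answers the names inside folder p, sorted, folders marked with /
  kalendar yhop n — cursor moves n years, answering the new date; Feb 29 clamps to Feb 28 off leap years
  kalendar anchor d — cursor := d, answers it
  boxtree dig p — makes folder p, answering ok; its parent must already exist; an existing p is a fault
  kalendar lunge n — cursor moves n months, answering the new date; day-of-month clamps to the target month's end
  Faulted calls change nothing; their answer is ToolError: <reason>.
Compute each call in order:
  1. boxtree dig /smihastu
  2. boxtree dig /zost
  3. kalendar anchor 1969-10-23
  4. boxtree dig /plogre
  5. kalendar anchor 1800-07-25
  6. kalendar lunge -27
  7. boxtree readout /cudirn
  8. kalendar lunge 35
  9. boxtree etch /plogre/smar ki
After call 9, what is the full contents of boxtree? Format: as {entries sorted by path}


→ boxtree dig(/smihastu)
← ok
→ boxtree dig(/zost)
← ok
→ kalendar anchor(1969-10-23)
← 1969-10-23
→ boxtree dig(/plogre)
← ok
→ kalendar anchor(1800-07-25)
← 1800-07-25
→ kalendar lunge(-27)
← 1798-04-25
→ boxtree readout(/cudirn)
← cretrafiz
→ kalendar lunge(35)
← 1801-03-25
→ boxtree etch(/plogre/smar, ki)
← created

Answer: {cudirn=cretrafiz, plogre/, plogre/smar=ki, smihastu/, zagum=pre, zost/}


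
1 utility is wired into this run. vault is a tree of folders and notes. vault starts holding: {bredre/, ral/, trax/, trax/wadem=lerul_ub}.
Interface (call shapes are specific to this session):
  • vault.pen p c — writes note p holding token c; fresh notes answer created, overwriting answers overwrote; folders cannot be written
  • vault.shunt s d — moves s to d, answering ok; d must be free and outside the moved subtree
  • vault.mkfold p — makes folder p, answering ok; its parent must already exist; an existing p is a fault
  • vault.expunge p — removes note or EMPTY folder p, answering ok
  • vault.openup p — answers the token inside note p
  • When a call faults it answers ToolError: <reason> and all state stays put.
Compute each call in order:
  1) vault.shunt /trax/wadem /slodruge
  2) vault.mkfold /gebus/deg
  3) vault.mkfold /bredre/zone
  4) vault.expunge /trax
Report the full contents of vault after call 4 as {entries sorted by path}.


Answer: {bredre/, bredre/zone/, ral/, slodruge=lerul_ub}

Derivation:
// shunt(s='/trax/wadem', d='/slodruge') -> ok
// mkfold(p='/gebus/deg') -> ToolError: no parent
// mkfold(p='/bredre/zone') -> ok
// expunge(p='/trax') -> ok


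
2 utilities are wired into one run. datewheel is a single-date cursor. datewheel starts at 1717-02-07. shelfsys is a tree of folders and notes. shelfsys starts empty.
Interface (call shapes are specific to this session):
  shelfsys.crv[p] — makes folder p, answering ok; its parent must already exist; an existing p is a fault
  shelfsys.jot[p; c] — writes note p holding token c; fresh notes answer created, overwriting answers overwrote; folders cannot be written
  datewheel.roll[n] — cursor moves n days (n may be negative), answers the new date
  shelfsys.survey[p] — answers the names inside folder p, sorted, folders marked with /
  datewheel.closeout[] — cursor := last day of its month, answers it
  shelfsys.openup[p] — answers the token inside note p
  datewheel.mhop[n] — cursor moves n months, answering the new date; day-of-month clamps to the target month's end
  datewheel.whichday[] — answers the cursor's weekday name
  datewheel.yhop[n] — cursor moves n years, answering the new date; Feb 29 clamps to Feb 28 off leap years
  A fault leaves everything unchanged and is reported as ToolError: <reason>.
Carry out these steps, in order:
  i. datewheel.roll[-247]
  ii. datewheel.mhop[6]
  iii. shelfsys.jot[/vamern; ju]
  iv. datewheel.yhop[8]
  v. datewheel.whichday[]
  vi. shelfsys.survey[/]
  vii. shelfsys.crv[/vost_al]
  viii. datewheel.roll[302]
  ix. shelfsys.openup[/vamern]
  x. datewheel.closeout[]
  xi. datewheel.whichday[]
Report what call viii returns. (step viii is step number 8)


Answer: 1725-10-03

Derivation:
~$ datewheel.roll n=-247
[out] 1716-06-05
~$ datewheel.mhop n=6
[out] 1716-12-05
~$ shelfsys.jot p=/vamern c=ju
[out] created
~$ datewheel.yhop n=8
[out] 1724-12-05
~$ datewheel.whichday
[out] Tuesday
~$ shelfsys.survey p=/
[out] [vamern]
~$ shelfsys.crv p=/vost_al
[out] ok
~$ datewheel.roll n=302
[out] 1725-10-03
~$ shelfsys.openup p=/vamern
[out] ju
~$ datewheel.closeout
[out] 1725-10-31
~$ datewheel.whichday
[out] Wednesday
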